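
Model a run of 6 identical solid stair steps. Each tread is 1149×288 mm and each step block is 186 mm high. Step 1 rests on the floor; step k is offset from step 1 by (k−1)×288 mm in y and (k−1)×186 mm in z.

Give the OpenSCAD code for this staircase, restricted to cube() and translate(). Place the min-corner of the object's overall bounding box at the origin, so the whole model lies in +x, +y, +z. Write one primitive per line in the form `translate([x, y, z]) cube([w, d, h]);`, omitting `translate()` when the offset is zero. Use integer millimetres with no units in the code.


cube([1149, 288, 186]);
translate([0, 288, 186]) cube([1149, 288, 186]);
translate([0, 576, 372]) cube([1149, 288, 186]);
translate([0, 864, 558]) cube([1149, 288, 186]);
translate([0, 1152, 744]) cube([1149, 288, 186]);
translate([0, 1440, 930]) cube([1149, 288, 186]);


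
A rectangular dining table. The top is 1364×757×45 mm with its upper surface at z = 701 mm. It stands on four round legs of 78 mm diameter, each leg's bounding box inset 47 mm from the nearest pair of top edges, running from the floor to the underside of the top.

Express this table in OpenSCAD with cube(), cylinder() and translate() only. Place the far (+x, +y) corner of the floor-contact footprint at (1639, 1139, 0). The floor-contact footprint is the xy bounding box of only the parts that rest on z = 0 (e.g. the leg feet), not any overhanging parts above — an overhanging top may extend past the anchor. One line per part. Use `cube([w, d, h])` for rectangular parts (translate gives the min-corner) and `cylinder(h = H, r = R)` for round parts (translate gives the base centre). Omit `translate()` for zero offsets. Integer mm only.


// leg_h = 701 - 45 = 656
translate([322, 429, 656]) cube([1364, 757, 45]);
translate([408, 515, 0]) cylinder(h = 656, r = 39);
translate([1600, 515, 0]) cylinder(h = 656, r = 39);
translate([408, 1100, 0]) cylinder(h = 656, r = 39);
translate([1600, 1100, 0]) cylinder(h = 656, r = 39);


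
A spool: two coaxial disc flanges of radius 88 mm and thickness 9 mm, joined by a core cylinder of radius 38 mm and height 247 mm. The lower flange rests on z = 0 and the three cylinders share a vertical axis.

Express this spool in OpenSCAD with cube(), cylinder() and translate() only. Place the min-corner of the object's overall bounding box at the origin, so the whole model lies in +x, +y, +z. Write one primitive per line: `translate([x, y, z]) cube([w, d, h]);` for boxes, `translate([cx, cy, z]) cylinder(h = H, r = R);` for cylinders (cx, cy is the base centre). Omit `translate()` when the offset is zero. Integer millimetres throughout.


translate([88, 88, 0]) cylinder(h = 9, r = 88);
translate([88, 88, 9]) cylinder(h = 247, r = 38);
translate([88, 88, 256]) cylinder(h = 9, r = 88);


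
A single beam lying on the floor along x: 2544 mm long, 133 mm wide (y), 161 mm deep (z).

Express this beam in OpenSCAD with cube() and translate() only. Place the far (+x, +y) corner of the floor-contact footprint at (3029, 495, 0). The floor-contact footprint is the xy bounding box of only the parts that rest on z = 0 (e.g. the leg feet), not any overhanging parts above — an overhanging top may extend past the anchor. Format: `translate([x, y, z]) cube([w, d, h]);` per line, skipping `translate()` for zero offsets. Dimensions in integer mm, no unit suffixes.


translate([485, 362, 0]) cube([2544, 133, 161]);


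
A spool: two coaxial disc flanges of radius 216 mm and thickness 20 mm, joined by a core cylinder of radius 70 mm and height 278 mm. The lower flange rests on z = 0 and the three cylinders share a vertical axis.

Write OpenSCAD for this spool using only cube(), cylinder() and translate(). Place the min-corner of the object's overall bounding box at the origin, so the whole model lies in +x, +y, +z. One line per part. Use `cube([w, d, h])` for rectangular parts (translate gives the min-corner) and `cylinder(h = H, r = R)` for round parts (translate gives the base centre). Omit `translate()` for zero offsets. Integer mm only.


translate([216, 216, 0]) cylinder(h = 20, r = 216);
translate([216, 216, 20]) cylinder(h = 278, r = 70);
translate([216, 216, 298]) cylinder(h = 20, r = 216);


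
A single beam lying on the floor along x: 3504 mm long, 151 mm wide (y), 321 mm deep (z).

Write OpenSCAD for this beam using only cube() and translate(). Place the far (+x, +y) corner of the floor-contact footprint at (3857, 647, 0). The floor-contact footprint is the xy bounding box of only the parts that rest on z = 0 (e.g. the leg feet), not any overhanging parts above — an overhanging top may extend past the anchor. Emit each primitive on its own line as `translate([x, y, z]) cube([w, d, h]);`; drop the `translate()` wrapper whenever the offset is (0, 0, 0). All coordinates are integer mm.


translate([353, 496, 0]) cube([3504, 151, 321]);


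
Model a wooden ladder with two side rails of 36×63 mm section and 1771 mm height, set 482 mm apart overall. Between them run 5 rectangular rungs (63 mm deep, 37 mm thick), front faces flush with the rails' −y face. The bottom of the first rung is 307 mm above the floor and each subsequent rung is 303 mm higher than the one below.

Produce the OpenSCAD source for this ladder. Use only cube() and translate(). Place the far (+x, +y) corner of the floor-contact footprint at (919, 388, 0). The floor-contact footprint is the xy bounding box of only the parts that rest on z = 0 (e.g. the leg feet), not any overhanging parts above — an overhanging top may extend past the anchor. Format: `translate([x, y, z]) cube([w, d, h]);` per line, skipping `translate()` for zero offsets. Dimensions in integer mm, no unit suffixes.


translate([437, 325, 0]) cube([36, 63, 1771]);
translate([883, 325, 0]) cube([36, 63, 1771]);
translate([473, 325, 307]) cube([410, 63, 37]);
translate([473, 325, 610]) cube([410, 63, 37]);
translate([473, 325, 913]) cube([410, 63, 37]);
translate([473, 325, 1216]) cube([410, 63, 37]);
translate([473, 325, 1519]) cube([410, 63, 37]);


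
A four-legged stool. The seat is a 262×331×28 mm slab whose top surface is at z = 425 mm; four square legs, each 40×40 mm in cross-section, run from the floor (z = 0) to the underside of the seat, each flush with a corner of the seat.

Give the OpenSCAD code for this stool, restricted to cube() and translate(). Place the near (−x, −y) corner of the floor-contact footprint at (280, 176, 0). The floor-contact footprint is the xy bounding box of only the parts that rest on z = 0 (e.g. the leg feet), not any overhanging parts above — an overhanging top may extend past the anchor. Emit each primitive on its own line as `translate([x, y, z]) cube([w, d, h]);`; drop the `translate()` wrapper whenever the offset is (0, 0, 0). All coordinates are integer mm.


translate([280, 176, 397]) cube([262, 331, 28]);
translate([280, 176, 0]) cube([40, 40, 397]);
translate([502, 176, 0]) cube([40, 40, 397]);
translate([280, 467, 0]) cube([40, 40, 397]);
translate([502, 467, 0]) cube([40, 40, 397]);


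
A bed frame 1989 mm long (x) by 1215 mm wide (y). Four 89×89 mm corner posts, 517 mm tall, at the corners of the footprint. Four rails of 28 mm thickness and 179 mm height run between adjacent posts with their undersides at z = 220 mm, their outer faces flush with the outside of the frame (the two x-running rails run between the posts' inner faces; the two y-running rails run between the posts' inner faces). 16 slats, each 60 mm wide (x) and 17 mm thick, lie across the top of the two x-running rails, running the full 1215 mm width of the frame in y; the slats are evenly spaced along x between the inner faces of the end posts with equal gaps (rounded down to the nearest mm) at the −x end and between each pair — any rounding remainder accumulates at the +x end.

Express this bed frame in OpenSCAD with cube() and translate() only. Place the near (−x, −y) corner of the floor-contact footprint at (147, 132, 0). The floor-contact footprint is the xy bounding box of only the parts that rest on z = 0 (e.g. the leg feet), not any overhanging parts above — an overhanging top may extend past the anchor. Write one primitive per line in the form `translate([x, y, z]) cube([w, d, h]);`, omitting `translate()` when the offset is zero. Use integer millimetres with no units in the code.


// slat z = rail_z + rail_h = 220 + 179 = 399
// slat gap = ⌊(1811 − 16·60) / 17⌋ = 50
translate([147, 132, 0]) cube([89, 89, 517]);
translate([147, 1258, 0]) cube([89, 89, 517]);
translate([2047, 132, 0]) cube([89, 89, 517]);
translate([2047, 1258, 0]) cube([89, 89, 517]);
translate([236, 132, 220]) cube([1811, 28, 179]);
translate([236, 1319, 220]) cube([1811, 28, 179]);
translate([147, 221, 220]) cube([28, 1037, 179]);
translate([2108, 221, 220]) cube([28, 1037, 179]);
translate([286, 132, 399]) cube([60, 1215, 17]);
translate([396, 132, 399]) cube([60, 1215, 17]);
translate([506, 132, 399]) cube([60, 1215, 17]);
translate([616, 132, 399]) cube([60, 1215, 17]);
translate([726, 132, 399]) cube([60, 1215, 17]);
translate([836, 132, 399]) cube([60, 1215, 17]);
translate([946, 132, 399]) cube([60, 1215, 17]);
translate([1056, 132, 399]) cube([60, 1215, 17]);
translate([1166, 132, 399]) cube([60, 1215, 17]);
translate([1276, 132, 399]) cube([60, 1215, 17]);
translate([1386, 132, 399]) cube([60, 1215, 17]);
translate([1496, 132, 399]) cube([60, 1215, 17]);
translate([1606, 132, 399]) cube([60, 1215, 17]);
translate([1716, 132, 399]) cube([60, 1215, 17]);
translate([1826, 132, 399]) cube([60, 1215, 17]);
translate([1936, 132, 399]) cube([60, 1215, 17]);


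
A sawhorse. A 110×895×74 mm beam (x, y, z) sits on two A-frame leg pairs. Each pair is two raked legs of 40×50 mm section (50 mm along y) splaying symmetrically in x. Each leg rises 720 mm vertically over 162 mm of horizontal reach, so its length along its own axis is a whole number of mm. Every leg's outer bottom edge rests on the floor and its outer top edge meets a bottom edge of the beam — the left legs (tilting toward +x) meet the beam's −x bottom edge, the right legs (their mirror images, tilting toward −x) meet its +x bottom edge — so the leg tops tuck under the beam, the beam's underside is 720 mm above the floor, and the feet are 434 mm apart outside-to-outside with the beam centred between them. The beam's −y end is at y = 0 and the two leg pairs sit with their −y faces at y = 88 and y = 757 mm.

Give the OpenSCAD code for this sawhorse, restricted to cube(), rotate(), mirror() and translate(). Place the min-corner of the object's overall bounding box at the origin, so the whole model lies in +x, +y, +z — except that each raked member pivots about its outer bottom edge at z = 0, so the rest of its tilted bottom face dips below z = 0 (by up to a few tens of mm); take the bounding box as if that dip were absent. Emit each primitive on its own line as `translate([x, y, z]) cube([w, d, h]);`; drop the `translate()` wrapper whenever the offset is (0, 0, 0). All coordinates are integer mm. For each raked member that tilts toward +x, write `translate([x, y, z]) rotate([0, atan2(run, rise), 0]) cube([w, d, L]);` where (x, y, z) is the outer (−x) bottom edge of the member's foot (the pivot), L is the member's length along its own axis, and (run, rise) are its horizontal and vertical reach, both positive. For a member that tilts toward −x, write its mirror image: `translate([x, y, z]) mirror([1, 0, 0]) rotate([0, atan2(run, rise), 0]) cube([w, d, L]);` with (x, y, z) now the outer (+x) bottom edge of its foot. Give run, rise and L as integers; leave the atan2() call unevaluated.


translate([162, 0, 720]) cube([110, 895, 74]);
translate([0, 88, 0]) rotate([0, atan2(162, 720), 0]) cube([40, 50, 738]);
translate([434, 88, 0]) mirror([1, 0, 0]) rotate([0, atan2(162, 720), 0]) cube([40, 50, 738]);
translate([0, 757, 0]) rotate([0, atan2(162, 720), 0]) cube([40, 50, 738]);
translate([434, 757, 0]) mirror([1, 0, 0]) rotate([0, atan2(162, 720), 0]) cube([40, 50, 738]);


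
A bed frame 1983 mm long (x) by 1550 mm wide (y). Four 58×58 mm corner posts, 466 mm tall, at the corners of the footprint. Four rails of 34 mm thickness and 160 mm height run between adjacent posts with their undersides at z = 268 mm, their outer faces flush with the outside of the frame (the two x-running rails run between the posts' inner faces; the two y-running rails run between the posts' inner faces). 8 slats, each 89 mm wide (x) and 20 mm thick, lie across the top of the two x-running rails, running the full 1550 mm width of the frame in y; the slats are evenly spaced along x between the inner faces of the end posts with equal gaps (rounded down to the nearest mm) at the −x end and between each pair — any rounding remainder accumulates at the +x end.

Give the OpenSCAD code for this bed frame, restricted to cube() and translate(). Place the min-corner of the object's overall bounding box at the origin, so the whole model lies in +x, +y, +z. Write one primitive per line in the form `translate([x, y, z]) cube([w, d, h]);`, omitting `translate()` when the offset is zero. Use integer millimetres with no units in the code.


// slat z = rail_z + rail_h = 268 + 160 = 428
// slat gap = ⌊(1867 − 8·89) / 9⌋ = 128
cube([58, 58, 466]);
translate([0, 1492, 0]) cube([58, 58, 466]);
translate([1925, 0, 0]) cube([58, 58, 466]);
translate([1925, 1492, 0]) cube([58, 58, 466]);
translate([58, 0, 268]) cube([1867, 34, 160]);
translate([58, 1516, 268]) cube([1867, 34, 160]);
translate([0, 58, 268]) cube([34, 1434, 160]);
translate([1949, 58, 268]) cube([34, 1434, 160]);
translate([186, 0, 428]) cube([89, 1550, 20]);
translate([403, 0, 428]) cube([89, 1550, 20]);
translate([620, 0, 428]) cube([89, 1550, 20]);
translate([837, 0, 428]) cube([89, 1550, 20]);
translate([1054, 0, 428]) cube([89, 1550, 20]);
translate([1271, 0, 428]) cube([89, 1550, 20]);
translate([1488, 0, 428]) cube([89, 1550, 20]);
translate([1705, 0, 428]) cube([89, 1550, 20]);


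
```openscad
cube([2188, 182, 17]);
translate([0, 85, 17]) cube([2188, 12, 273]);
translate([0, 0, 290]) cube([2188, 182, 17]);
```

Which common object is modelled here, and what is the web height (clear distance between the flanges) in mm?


An I-beam. The web height is 273 mm.

Two wide flanges with a thin centred web — an I-beam. Overall 307 mm minus two 17 mm flanges gives a web of 307 − 2·17 = 273 mm.


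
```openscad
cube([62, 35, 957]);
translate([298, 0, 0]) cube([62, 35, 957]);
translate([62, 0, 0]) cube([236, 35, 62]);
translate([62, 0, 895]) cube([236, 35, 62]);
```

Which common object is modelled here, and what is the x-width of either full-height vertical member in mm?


A picture frame. The border width is 62 mm.

Four thin pieces enclosing a rectangular opening — a picture frame. The two full-height stiles are 957 mm tall; the top rail sits at z = 895 and is 62 mm tall, so the border above the opening is 957 − 895 = 62 mm, matching the stile x-width.


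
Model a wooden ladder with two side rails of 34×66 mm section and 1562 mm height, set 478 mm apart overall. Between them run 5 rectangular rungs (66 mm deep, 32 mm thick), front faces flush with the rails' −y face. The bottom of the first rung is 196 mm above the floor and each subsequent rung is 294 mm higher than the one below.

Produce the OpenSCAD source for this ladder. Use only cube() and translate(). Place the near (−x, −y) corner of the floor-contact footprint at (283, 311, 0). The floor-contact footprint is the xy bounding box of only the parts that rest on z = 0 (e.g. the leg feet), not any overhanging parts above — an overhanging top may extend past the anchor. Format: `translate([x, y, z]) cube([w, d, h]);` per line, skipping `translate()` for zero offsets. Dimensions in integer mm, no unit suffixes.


// rung span = 478 - 2*34 = 410
// rung[k] z = 196 + k*294
translate([283, 311, 0]) cube([34, 66, 1562]);
translate([727, 311, 0]) cube([34, 66, 1562]);
translate([317, 311, 196]) cube([410, 66, 32]);
translate([317, 311, 490]) cube([410, 66, 32]);
translate([317, 311, 784]) cube([410, 66, 32]);
translate([317, 311, 1078]) cube([410, 66, 32]);
translate([317, 311, 1372]) cube([410, 66, 32]);


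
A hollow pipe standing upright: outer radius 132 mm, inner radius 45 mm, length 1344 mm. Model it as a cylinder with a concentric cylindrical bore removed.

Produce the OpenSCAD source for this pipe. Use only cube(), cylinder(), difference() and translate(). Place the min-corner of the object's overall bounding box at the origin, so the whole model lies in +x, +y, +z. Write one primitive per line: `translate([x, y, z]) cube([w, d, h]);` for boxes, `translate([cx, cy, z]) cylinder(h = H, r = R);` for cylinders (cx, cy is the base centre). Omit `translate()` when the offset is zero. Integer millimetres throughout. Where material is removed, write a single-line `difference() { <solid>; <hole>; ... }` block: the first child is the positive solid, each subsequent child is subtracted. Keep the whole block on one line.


difference() { translate([132, 132, 0]) cylinder(h = 1344, r = 132); translate([132, 132, 0]) cylinder(h = 1344, r = 45); }


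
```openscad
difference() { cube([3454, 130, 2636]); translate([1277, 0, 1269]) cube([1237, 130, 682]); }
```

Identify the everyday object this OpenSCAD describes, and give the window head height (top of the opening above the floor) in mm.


A wall with a window opening. The window head height is 1951 mm.

A wall with a rectangular opening subtracted — a window. Sill at z = 1269, opening 682 mm tall, so the head is at 1269 + 682 = 1951 mm.


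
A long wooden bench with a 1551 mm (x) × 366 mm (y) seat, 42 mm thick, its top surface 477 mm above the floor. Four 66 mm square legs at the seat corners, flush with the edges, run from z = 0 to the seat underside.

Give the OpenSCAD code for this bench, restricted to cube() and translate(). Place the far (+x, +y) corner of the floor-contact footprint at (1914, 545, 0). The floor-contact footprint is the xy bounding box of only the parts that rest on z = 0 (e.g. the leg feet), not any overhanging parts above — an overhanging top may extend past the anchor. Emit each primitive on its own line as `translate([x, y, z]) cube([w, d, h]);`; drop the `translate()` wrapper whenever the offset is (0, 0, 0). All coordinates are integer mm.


translate([363, 179, 435]) cube([1551, 366, 42]);
translate([363, 179, 0]) cube([66, 66, 435]);
translate([363, 479, 0]) cube([66, 66, 435]);
translate([1848, 179, 0]) cube([66, 66, 435]);
translate([1848, 479, 0]) cube([66, 66, 435]);


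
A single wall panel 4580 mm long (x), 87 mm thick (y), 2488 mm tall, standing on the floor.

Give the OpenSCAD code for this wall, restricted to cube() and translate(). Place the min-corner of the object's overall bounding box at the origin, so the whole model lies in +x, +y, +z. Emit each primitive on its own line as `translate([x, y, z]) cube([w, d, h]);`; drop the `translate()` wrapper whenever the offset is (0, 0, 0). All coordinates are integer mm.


cube([4580, 87, 2488]);


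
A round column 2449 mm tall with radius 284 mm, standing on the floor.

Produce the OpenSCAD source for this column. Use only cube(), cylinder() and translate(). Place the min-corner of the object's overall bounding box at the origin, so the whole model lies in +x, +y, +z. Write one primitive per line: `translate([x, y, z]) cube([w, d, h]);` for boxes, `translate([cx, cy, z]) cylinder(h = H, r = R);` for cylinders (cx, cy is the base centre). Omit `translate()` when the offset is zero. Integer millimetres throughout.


translate([284, 284, 0]) cylinder(h = 2449, r = 284);


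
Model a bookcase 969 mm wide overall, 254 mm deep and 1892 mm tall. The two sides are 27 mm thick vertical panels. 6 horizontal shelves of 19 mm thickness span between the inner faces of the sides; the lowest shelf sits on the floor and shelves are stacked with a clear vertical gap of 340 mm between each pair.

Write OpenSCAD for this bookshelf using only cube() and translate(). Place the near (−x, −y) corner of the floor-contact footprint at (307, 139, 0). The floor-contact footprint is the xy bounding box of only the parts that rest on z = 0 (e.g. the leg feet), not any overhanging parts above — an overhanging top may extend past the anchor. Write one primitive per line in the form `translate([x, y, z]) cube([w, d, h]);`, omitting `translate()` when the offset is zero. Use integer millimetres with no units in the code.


translate([307, 139, 0]) cube([27, 254, 1892]);
translate([1249, 139, 0]) cube([27, 254, 1892]);
translate([334, 139, 0]) cube([915, 254, 19]);
translate([334, 139, 359]) cube([915, 254, 19]);
translate([334, 139, 718]) cube([915, 254, 19]);
translate([334, 139, 1077]) cube([915, 254, 19]);
translate([334, 139, 1436]) cube([915, 254, 19]);
translate([334, 139, 1795]) cube([915, 254, 19]);


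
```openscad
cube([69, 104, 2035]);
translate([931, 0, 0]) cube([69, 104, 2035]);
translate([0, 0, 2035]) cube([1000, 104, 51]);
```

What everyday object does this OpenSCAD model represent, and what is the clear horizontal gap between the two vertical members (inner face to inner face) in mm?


A door frame. The clear opening width is 862 mm.

Two 2035 mm tall posts with a header on top — a door frame. The left jamb is 69 mm wide at x = 0; the right jamb starts at x = 931. The clear opening is 931 − 69 = 862 mm.


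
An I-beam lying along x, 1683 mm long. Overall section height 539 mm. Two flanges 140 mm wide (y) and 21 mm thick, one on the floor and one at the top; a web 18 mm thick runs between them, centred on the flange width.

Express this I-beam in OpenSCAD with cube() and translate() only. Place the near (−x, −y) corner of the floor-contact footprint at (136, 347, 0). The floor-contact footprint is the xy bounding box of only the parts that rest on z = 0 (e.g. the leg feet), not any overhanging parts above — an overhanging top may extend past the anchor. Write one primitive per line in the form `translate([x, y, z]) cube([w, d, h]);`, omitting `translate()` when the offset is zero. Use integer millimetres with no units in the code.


translate([136, 347, 0]) cube([1683, 140, 21]);
translate([136, 408, 21]) cube([1683, 18, 497]);
translate([136, 347, 518]) cube([1683, 140, 21]);


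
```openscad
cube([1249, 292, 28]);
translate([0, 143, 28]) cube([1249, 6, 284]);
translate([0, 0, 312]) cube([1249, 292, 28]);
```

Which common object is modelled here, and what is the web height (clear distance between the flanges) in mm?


An I-beam. The web height is 284 mm.

Two wide flanges with a thin centred web — an I-beam. Overall 340 mm minus two 28 mm flanges gives a web of 340 − 2·28 = 284 mm.


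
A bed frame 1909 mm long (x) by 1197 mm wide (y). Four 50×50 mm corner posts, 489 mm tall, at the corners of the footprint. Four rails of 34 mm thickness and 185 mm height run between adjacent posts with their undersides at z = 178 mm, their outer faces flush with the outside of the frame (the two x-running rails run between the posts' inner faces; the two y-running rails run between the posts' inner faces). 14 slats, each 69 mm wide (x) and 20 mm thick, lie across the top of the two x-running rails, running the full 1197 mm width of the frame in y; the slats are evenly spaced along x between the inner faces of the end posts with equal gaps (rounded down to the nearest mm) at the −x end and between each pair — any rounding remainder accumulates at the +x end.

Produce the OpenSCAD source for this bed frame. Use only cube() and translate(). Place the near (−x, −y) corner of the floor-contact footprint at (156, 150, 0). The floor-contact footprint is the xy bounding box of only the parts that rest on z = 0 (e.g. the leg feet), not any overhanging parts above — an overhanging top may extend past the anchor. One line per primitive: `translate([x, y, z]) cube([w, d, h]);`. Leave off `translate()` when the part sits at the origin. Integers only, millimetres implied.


// slat z = rail_z + rail_h = 178 + 185 = 363
// slat gap = ⌊(1809 − 14·69) / 15⌋ = 56
translate([156, 150, 0]) cube([50, 50, 489]);
translate([156, 1297, 0]) cube([50, 50, 489]);
translate([2015, 150, 0]) cube([50, 50, 489]);
translate([2015, 1297, 0]) cube([50, 50, 489]);
translate([206, 150, 178]) cube([1809, 34, 185]);
translate([206, 1313, 178]) cube([1809, 34, 185]);
translate([156, 200, 178]) cube([34, 1097, 185]);
translate([2031, 200, 178]) cube([34, 1097, 185]);
translate([262, 150, 363]) cube([69, 1197, 20]);
translate([387, 150, 363]) cube([69, 1197, 20]);
translate([512, 150, 363]) cube([69, 1197, 20]);
translate([637, 150, 363]) cube([69, 1197, 20]);
translate([762, 150, 363]) cube([69, 1197, 20]);
translate([887, 150, 363]) cube([69, 1197, 20]);
translate([1012, 150, 363]) cube([69, 1197, 20]);
translate([1137, 150, 363]) cube([69, 1197, 20]);
translate([1262, 150, 363]) cube([69, 1197, 20]);
translate([1387, 150, 363]) cube([69, 1197, 20]);
translate([1512, 150, 363]) cube([69, 1197, 20]);
translate([1637, 150, 363]) cube([69, 1197, 20]);
translate([1762, 150, 363]) cube([69, 1197, 20]);
translate([1887, 150, 363]) cube([69, 1197, 20]);


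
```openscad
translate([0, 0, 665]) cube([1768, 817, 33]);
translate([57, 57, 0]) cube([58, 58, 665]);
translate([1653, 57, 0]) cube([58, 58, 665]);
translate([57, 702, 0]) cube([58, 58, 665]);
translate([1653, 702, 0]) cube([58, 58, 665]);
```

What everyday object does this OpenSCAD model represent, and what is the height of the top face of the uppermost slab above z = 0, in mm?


A table. The table height is 698 mm.

A 1768×817×33 slab sits at z = 665 on four 58 mm square posts — a table. The top surface is at 665 + 33 = 698 mm.


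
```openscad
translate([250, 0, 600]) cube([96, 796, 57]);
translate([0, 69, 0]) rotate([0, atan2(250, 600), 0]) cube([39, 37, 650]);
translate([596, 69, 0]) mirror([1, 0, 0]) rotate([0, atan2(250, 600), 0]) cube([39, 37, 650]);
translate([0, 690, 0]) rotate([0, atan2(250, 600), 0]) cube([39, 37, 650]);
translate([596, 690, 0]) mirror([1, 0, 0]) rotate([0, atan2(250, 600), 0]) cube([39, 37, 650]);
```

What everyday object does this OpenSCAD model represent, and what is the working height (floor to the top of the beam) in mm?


A sawhorse. The overall height is 657 mm.

A beam across two mirrored pairs of raked legs — a sawhorse. The beam's underside is at z = 600 (matching the legs' vertical rise in atan2(250, 600)) and the beam is 57 mm tall, so its top is at 600 + 57 = 657 mm. The raked legs top out at the beam's underside, so that is the highest point.


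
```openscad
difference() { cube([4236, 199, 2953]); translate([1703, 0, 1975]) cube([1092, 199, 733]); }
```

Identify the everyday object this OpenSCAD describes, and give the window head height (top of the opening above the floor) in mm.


A wall with a window opening. The window head height is 2708 mm.

A wall with a rectangular opening subtracted — a window. Sill at z = 1975, opening 733 mm tall, so the head is at 1975 + 733 = 2708 mm.


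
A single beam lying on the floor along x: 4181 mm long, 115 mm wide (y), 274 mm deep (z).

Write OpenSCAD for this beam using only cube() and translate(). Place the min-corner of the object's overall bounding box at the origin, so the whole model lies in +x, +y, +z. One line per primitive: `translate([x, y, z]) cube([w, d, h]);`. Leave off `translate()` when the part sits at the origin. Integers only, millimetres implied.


cube([4181, 115, 274]);


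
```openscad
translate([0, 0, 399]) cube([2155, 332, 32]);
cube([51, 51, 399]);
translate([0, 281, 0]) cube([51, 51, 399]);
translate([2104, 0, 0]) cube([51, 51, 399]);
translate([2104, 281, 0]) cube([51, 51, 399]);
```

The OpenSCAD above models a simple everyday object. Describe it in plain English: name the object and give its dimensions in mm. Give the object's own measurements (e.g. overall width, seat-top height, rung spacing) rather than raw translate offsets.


A long wooden bench with a 2155 mm (x) × 332 mm (y) seat, 32 mm thick, its top surface 431 mm above the floor. Four 51 mm square legs at the seat corners, flush with the edges, run from z = 0 to the seat underside.


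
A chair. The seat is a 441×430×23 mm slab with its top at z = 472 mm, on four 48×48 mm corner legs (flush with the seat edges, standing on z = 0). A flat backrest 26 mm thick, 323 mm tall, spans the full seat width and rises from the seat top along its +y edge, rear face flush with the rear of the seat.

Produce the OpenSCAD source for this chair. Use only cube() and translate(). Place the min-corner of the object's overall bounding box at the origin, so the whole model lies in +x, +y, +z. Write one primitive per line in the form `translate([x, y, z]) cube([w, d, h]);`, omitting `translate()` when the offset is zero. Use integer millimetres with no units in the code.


translate([0, 0, 449]) cube([441, 430, 23]);
cube([48, 48, 449]);
translate([393, 0, 0]) cube([48, 48, 449]);
translate([0, 382, 0]) cube([48, 48, 449]);
translate([393, 382, 0]) cube([48, 48, 449]);
translate([0, 404, 472]) cube([441, 26, 323]);


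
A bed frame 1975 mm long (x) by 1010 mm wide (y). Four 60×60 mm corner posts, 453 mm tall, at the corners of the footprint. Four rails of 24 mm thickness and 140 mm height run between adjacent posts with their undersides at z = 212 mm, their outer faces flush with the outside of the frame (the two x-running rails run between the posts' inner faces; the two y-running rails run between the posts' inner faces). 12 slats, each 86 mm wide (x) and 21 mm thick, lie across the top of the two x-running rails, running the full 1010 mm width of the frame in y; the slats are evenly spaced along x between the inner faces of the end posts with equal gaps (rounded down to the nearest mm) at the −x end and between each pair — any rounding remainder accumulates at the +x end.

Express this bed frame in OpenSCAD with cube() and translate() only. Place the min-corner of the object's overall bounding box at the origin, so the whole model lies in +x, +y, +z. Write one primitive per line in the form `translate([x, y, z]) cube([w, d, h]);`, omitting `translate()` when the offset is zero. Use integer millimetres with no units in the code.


// slat z = rail_z + rail_h = 212 + 140 = 352
// slat gap = ⌊(1855 − 12·86) / 13⌋ = 63
cube([60, 60, 453]);
translate([0, 950, 0]) cube([60, 60, 453]);
translate([1915, 0, 0]) cube([60, 60, 453]);
translate([1915, 950, 0]) cube([60, 60, 453]);
translate([60, 0, 212]) cube([1855, 24, 140]);
translate([60, 986, 212]) cube([1855, 24, 140]);
translate([0, 60, 212]) cube([24, 890, 140]);
translate([1951, 60, 212]) cube([24, 890, 140]);
translate([123, 0, 352]) cube([86, 1010, 21]);
translate([272, 0, 352]) cube([86, 1010, 21]);
translate([421, 0, 352]) cube([86, 1010, 21]);
translate([570, 0, 352]) cube([86, 1010, 21]);
translate([719, 0, 352]) cube([86, 1010, 21]);
translate([868, 0, 352]) cube([86, 1010, 21]);
translate([1017, 0, 352]) cube([86, 1010, 21]);
translate([1166, 0, 352]) cube([86, 1010, 21]);
translate([1315, 0, 352]) cube([86, 1010, 21]);
translate([1464, 0, 352]) cube([86, 1010, 21]);
translate([1613, 0, 352]) cube([86, 1010, 21]);
translate([1762, 0, 352]) cube([86, 1010, 21]);


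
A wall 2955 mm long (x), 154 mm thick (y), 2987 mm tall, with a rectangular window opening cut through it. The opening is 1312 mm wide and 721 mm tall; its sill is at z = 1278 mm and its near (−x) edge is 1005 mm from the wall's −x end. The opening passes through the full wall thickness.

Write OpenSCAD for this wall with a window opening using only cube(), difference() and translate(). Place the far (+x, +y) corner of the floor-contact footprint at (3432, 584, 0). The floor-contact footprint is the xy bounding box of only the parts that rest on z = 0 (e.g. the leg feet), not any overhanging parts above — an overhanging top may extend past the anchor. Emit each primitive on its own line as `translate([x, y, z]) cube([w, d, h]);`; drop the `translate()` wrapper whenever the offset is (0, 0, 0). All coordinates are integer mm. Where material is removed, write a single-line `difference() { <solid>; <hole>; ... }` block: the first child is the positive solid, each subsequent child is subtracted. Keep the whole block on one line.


difference() { translate([477, 430, 0]) cube([2955, 154, 2987]); translate([1482, 430, 1278]) cube([1312, 154, 721]); }


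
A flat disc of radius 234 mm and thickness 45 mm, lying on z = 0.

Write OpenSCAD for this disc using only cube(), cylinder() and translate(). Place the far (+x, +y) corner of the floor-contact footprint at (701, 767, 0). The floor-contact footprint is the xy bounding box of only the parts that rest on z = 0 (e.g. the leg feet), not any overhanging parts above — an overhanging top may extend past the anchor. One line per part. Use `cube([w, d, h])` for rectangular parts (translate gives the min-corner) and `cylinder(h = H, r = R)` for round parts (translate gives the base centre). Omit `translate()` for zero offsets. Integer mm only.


translate([467, 533, 0]) cylinder(h = 45, r = 234);


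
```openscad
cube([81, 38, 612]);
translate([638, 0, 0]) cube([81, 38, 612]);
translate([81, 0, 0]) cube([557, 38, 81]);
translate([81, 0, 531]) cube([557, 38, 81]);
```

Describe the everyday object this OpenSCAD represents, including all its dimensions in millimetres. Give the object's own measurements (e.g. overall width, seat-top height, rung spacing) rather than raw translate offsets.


A rectangular picture frame lying in the x–z plane (depth along y). The opening is 557 mm wide (x) by 450 mm tall (z), surrounded by a border 81 mm wide on all four sides. The frame is 38 mm deep and is made of two full-height vertical stiles with two horizontal rails fitted between them.


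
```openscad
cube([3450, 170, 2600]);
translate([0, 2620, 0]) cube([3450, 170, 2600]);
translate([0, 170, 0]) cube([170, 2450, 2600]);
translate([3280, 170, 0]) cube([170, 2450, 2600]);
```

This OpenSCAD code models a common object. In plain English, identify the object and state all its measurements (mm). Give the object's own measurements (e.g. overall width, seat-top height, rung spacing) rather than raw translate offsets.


The wall frame of a small rectangular building: four walls, each 2600 mm tall and 170 mm thick, enclosing a footprint 3450 mm (x) by 2790 mm (y) outside-to-outside, with no floor or roof. The front and back walls (the −y and +y sides) span the full width; the two side walls fit between them.


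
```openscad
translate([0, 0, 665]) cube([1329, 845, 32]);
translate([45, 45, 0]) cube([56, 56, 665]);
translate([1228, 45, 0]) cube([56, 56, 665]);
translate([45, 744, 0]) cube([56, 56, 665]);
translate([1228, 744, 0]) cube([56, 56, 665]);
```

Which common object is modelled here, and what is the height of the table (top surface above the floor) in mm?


A table. The table height is 697 mm.

A 1329×845×32 slab sits at z = 665 on four 56 mm square posts — a table. The top surface is at 665 + 32 = 697 mm.


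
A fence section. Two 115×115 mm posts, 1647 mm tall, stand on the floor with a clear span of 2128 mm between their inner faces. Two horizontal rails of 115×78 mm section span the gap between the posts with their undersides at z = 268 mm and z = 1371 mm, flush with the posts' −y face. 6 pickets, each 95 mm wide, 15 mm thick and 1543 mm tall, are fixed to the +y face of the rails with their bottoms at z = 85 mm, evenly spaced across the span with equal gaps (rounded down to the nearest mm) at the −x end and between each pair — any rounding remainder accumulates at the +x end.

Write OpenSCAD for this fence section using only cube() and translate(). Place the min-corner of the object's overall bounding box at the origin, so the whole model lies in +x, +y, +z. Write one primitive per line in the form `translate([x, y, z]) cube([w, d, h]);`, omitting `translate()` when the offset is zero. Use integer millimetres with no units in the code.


cube([115, 115, 1647]);
translate([2243, 0, 0]) cube([115, 115, 1647]);
translate([115, 0, 268]) cube([2128, 115, 78]);
translate([115, 0, 1371]) cube([2128, 115, 78]);
translate([337, 115, 85]) cube([95, 15, 1543]);
translate([654, 115, 85]) cube([95, 15, 1543]);
translate([971, 115, 85]) cube([95, 15, 1543]);
translate([1288, 115, 85]) cube([95, 15, 1543]);
translate([1605, 115, 85]) cube([95, 15, 1543]);
translate([1922, 115, 85]) cube([95, 15, 1543]);


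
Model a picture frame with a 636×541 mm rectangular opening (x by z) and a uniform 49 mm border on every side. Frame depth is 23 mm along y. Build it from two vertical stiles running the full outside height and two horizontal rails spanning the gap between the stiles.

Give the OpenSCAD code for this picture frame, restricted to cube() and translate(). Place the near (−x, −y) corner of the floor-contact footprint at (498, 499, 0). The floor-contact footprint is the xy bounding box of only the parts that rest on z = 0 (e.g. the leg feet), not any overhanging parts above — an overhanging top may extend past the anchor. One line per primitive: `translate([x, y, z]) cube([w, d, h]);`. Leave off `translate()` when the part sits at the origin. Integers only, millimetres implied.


translate([498, 499, 0]) cube([49, 23, 639]);
translate([1183, 499, 0]) cube([49, 23, 639]);
translate([547, 499, 0]) cube([636, 23, 49]);
translate([547, 499, 590]) cube([636, 23, 49]);


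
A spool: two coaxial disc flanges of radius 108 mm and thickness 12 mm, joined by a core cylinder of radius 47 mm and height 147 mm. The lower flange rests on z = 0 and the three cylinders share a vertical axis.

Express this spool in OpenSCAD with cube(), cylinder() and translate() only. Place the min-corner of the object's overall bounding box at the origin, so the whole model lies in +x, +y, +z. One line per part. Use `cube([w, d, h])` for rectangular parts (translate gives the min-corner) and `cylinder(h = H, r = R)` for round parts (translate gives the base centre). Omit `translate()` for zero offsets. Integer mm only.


translate([108, 108, 0]) cylinder(h = 12, r = 108);
translate([108, 108, 12]) cylinder(h = 147, r = 47);
translate([108, 108, 159]) cylinder(h = 12, r = 108);


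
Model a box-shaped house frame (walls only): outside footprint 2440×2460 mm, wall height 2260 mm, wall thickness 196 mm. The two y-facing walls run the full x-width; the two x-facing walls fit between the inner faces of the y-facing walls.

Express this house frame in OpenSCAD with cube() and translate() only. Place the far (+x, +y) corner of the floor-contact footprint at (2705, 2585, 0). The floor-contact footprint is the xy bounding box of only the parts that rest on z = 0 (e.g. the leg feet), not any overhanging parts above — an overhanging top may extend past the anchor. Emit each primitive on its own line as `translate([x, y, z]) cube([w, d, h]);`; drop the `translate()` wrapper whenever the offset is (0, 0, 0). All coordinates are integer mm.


translate([265, 125, 0]) cube([2440, 196, 2260]);
translate([265, 2389, 0]) cube([2440, 196, 2260]);
translate([265, 321, 0]) cube([196, 2068, 2260]);
translate([2509, 321, 0]) cube([196, 2068, 2260]);


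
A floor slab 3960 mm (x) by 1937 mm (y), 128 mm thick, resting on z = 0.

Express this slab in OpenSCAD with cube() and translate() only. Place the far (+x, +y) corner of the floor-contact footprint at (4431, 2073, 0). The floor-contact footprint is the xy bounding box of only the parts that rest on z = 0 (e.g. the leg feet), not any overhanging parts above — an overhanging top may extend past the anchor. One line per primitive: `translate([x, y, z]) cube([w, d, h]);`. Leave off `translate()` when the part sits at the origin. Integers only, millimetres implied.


translate([471, 136, 0]) cube([3960, 1937, 128]);


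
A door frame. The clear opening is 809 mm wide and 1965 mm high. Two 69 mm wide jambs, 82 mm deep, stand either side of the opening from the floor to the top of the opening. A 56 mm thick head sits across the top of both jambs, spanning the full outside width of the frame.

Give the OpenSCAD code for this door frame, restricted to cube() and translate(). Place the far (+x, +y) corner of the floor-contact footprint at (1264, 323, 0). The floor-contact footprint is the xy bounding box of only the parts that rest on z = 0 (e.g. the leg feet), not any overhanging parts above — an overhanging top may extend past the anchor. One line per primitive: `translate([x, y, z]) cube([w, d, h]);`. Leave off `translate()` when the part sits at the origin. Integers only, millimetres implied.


translate([317, 241, 0]) cube([69, 82, 1965]);
translate([1195, 241, 0]) cube([69, 82, 1965]);
translate([317, 241, 1965]) cube([947, 82, 56]);
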